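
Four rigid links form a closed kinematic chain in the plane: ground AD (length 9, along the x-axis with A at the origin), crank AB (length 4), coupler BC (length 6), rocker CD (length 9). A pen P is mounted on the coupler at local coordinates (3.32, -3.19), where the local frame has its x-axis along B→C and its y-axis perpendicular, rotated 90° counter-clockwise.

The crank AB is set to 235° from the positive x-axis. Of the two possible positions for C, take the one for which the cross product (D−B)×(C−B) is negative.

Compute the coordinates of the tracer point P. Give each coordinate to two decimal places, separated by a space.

A=(0,0), D=(9.00,0)
B = A + 4.00·(cos235°, sin235°) = (-2.2943, -3.2766)
|BD| = 11.7600
circle(B,6.00) ∩ circle(D,9.00): a=3.9667, h=4.5017
  candidates: C₊=(0.2611,2.1520) cross=52.940; C₋=(2.7696,-6.4948) cross=-52.940
  mode - wants cross < 0 → take C=(2.7696,-6.4948) (cross=-52.940)
ex = (C−B)/|BC| = (0.8440,-0.5364); ey = (0.5364,0.8440)
P = B + 3.32·ex + -3.19·ey = (-1.2033,-7.7497)

-1.20 -7.75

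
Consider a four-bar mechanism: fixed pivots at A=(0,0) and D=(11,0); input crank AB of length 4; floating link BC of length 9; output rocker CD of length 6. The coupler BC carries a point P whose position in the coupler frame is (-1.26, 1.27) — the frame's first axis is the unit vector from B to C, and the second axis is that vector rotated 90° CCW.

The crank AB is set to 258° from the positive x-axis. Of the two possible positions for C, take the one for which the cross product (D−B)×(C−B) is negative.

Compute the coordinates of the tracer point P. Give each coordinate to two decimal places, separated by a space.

-1.89 -2.47

A=(0,0), D=(11.00,0)
B = A + 4.00·(cos258°, sin258°) = (-0.8316, -3.9126)
|BD| = 12.4618
circle(B,9.00) ∩ circle(D,6.00): a=8.0364, h=4.0517
  candidates: C₊=(5.5263,2.4574) cross=50.491; C₋=(8.0705,-5.2362) cross=-50.491
  mode - wants cross < 0 → take C=(8.0705,-5.2362) (cross=-50.491)
ex = (C−B)/|BC| = (0.9891,-0.1471); ey = (0.1471,0.9891)
P = B + -1.26·ex + 1.27·ey = (-1.8912,-2.4711)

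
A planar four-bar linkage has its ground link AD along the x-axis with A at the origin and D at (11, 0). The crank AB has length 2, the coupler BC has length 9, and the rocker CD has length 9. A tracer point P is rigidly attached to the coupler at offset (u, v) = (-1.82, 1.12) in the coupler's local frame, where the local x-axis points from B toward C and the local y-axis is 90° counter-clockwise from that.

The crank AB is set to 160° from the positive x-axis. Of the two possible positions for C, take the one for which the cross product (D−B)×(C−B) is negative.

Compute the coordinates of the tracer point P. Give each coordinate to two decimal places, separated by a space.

A=(0,0), D=(11.00,0)
B = A + 2.00·(cos160°, sin160°) = (-1.8794, 0.6840)
|BD| = 12.8975
circle(B,9.00) ∩ circle(D,9.00): a=6.4488, h=6.2780
  candidates: C₊=(4.8933,6.6112) cross=80.971; C₋=(4.2273,-5.9272) cross=-80.971
  mode - wants cross < 0 → take C=(4.2273,-5.9272) (cross=-80.971)
ex = (C−B)/|BC| = (0.6785,-0.7346); ey = (0.7346,0.6785)
P = B + -1.82·ex + 1.12·ey = (-2.2916,2.7809)

-2.29 2.78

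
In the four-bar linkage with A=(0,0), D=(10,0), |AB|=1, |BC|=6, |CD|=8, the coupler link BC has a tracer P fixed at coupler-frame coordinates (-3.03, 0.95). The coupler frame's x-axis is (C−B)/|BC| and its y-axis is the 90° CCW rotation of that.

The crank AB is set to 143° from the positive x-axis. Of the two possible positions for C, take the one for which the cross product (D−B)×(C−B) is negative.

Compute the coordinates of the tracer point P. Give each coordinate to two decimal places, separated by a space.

-2.02 3.53

A=(0,0), D=(10.00,0)
B = A + 1.00·(cos143°, sin143°) = (-0.7986, 0.6018)
|BD| = 10.8154
circle(B,6.00) ∩ circle(D,8.00): a=4.1132, h=4.3682
  candidates: C₊=(3.5513,4.7344) cross=47.244; C₋=(3.0652,-3.9885) cross=-47.244
  mode - wants cross < 0 → take C=(3.0652,-3.9885) (cross=-47.244)
ex = (C−B)/|BC| = (0.6440,-0.7651); ey = (0.7651,0.6440)
P = B + -3.03·ex + 0.95·ey = (-2.0231,3.5317)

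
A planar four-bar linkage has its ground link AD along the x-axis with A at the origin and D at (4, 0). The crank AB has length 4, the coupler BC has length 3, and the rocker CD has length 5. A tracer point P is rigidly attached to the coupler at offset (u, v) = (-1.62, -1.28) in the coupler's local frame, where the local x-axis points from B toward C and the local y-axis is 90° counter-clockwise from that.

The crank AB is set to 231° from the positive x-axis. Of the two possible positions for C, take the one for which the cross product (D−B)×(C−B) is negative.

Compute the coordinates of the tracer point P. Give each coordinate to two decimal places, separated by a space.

-4.30 -4.15

A=(0,0), D=(4.00,0)
B = A + 4.00·(cos231°, sin231°) = (-2.5173, -3.1086)
|BD| = 7.2207
circle(B,3.00) ∩ circle(D,5.00): a=2.5024, h=1.6547
  candidates: C₊=(-0.9710,-0.5378) cross=11.948; C₋=(0.4537,-3.5247) cross=-11.948
  mode - wants cross < 0 → take C=(0.4537,-3.5247) (cross=-11.948)
ex = (C−B)/|BC| = (0.9903,-0.1387); ey = (0.1387,0.9903)
P = B + -1.62·ex + -1.28·ey = (-4.2992,-4.1515)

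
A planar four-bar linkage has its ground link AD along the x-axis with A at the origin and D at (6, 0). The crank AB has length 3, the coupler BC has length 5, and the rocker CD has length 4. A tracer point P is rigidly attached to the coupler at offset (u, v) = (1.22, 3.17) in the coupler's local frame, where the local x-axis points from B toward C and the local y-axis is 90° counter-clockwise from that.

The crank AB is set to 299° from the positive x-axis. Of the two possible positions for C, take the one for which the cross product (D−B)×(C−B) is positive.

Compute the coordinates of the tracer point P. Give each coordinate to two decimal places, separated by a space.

A=(0,0), D=(6.00,0)
B = A + 3.00·(cos299°, sin299°) = (1.4544, -2.6239)
|BD| = 5.2485
circle(B,5.00) ∩ circle(D,4.00): a=3.4816, h=3.5886
  candidates: C₊=(2.6757,2.2247) cross=18.835; C₋=(6.2638,-3.9913) cross=-18.835
  mode + wants cross > 0 → take C=(2.6757,2.2247) (cross=18.835)
ex = (C−B)/|BC| = (0.2443,0.9697); ey = (-0.9697,0.2443)
P = B + 1.22·ex + 3.17·ey = (-1.3216,-0.6665)

-1.32 -0.67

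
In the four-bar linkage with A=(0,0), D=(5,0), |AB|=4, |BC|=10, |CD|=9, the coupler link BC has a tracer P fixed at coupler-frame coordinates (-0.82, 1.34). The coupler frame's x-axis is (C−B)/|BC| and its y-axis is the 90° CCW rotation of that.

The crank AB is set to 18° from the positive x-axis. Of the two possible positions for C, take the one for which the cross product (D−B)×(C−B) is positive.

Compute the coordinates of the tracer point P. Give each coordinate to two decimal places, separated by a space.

2.88 2.51

A=(0,0), D=(5.00,0)
B = A + 4.00·(cos18°, sin18°) = (3.8042, 1.2361)
|BD| = 1.7198
circle(B,10.00) ∩ circle(D,9.00): a=6.3838, h=7.6972
  candidates: C₊=(13.7750,1.9997) cross=13.238; C₋=(2.7106,-8.7040) cross=-13.238
  mode + wants cross > 0 → take C=(13.7750,1.9997) (cross=13.238)
ex = (C−B)/|BC| = (0.9971,0.0764); ey = (-0.0764,0.9971)
P = B + -0.82·ex + 1.34·ey = (2.8843,2.5095)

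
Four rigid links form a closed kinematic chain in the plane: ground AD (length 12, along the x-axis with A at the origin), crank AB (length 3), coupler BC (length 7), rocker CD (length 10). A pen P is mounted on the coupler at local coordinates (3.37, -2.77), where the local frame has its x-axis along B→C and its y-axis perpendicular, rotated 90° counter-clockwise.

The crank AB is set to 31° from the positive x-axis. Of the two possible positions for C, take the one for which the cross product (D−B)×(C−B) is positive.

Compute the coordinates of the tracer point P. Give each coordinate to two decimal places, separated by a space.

A=(0,0), D=(12.00,0)
B = A + 3.00·(cos31°, sin31°) = (2.5715, 1.5451)
|BD| = 9.5543
circle(B,7.00) ∩ circle(D,10.00): a=2.1082, h=6.6750
  candidates: C₊=(5.7314,7.7913) cross=63.775; C₋=(3.5724,-5.3830) cross=-63.775
  mode + wants cross > 0 → take C=(5.7314,7.7913) (cross=63.775)
ex = (C−B)/|BC| = (0.4514,0.8923); ey = (-0.8923,0.4514)
P = B + 3.37·ex + -2.77·ey = (6.5645,3.3018)

6.56 3.30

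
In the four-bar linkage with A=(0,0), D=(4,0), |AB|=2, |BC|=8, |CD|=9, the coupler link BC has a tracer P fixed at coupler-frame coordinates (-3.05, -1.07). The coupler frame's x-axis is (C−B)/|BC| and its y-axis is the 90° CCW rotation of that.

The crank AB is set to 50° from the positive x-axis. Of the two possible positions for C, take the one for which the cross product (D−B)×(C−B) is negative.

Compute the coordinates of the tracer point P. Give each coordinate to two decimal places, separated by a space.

A=(0,0), D=(4.00,0)
B = A + 2.00·(cos50°, sin50°) = (1.2856, 1.5321)
|BD| = 3.1170
circle(B,8.00) ∩ circle(D,9.00): a=-1.1685, h=7.9142
  candidates: C₊=(4.1580,8.9986) cross=24.668; C₋=(-3.6222,-4.7857) cross=-24.668
  mode - wants cross < 0 → take C=(-3.6222,-4.7857) (cross=-24.668)
ex = (C−B)/|BC| = (-0.6135,-0.7897); ey = (0.7897,-0.6135)
P = B + -3.05·ex + -1.07·ey = (2.3116,4.5971)

2.31 4.60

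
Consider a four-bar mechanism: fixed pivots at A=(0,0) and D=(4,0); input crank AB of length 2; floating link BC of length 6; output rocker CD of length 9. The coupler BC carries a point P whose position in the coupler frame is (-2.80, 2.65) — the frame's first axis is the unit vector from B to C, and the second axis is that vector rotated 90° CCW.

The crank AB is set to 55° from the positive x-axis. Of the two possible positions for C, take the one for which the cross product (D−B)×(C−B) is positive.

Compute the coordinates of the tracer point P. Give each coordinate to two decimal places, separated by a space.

0.26 -2.11

A=(0,0), D=(4.00,0)
B = A + 2.00·(cos55°, sin55°) = (1.1472, 1.6383)
|BD| = 3.2898
circle(B,6.00) ∩ circle(D,9.00): a=-5.1944, h=3.0030
  candidates: C₊=(-1.8619,6.8292) cross=9.879; C₋=(-4.8528,1.6210) cross=-9.879
  mode + wants cross > 0 → take C=(-1.8619,6.8292) (cross=9.879)
ex = (C−B)/|BC| = (-0.5015,0.8652); ey = (-0.8652,-0.5015)
P = B + -2.80·ex + 2.65·ey = (0.2587,-2.1131)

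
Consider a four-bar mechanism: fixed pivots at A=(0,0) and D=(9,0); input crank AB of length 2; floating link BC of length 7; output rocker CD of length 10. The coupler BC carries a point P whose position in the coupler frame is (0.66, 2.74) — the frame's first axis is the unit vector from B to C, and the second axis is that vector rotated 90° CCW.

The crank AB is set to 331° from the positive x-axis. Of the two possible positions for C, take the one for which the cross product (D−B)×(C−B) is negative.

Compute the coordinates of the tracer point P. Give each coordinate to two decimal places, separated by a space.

4.56 -1.19

A=(0,0), D=(9.00,0)
B = A + 2.00·(cos331°, sin331°) = (1.7492, -0.9696)
|BD| = 7.3153
circle(B,7.00) ∩ circle(D,10.00): a=0.1718, h=6.9979
  candidates: C₊=(0.9920,5.9893) cross=51.192; C₋=(2.8471,-7.8830) cross=-51.192
  mode - wants cross < 0 → take C=(2.8471,-7.8830) (cross=-51.192)
ex = (C−B)/|BC| = (0.1568,-0.9876); ey = (0.9876,0.1568)
P = B + 0.66·ex + 2.74·ey = (4.5588,-1.1917)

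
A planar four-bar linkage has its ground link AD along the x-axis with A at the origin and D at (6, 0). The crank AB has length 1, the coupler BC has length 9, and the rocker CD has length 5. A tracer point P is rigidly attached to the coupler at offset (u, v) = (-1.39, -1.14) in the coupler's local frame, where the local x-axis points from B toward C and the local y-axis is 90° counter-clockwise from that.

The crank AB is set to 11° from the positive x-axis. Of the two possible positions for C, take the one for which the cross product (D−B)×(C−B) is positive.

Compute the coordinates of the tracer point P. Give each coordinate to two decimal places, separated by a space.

A=(0,0), D=(6.00,0)
B = A + 1.00·(cos11°, sin11°) = (0.9816, 0.1908)
|BD| = 5.0220
circle(B,9.00) ∩ circle(D,5.00): a=8.0865, h=3.9508
  candidates: C₊=(9.2124,3.8315) cross=19.841; C₋=(8.9121,-4.0644) cross=-19.841
  mode + wants cross > 0 → take C=(9.2124,3.8315) (cross=19.841)
ex = (C−B)/|BC| = (0.9145,0.4045); ey = (-0.4045,0.9145)
P = B + -1.39·ex + -1.14·ey = (0.1716,-1.4140)

0.17 -1.41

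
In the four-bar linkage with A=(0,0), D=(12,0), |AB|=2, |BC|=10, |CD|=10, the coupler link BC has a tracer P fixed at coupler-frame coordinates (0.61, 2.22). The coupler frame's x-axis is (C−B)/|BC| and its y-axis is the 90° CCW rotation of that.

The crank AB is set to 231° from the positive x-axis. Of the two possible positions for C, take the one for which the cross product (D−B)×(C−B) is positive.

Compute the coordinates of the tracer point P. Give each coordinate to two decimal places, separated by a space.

-2.72 0.22

A=(0,0), D=(12.00,0)
B = A + 2.00·(cos231°, sin231°) = (-1.2586, -1.5543)
|BD| = 13.3494
circle(B,10.00) ∩ circle(D,10.00): a=6.6747, h=7.4464
  candidates: C₊=(4.5037,6.6186) cross=99.405; C₋=(6.2377,-8.1729) cross=-99.405
  mode + wants cross > 0 → take C=(4.5037,6.6186) (cross=99.405)
ex = (C−B)/|BC| = (0.5762,0.8173); ey = (-0.8173,0.5762)
P = B + 0.61·ex + 2.22·ey = (-2.7215,0.2235)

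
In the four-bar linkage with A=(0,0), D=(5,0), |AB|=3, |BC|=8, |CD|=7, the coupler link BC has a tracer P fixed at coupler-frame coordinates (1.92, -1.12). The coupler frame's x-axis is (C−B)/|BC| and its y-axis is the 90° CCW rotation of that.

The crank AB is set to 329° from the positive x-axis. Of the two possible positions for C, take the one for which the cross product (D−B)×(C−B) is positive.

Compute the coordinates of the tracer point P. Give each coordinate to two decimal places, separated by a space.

A=(0,0), D=(5.00,0)
B = A + 3.00·(cos329°, sin329°) = (2.5715, -1.5451)
|BD| = 2.8784
circle(B,8.00) ∩ circle(D,7.00): a=4.0448, h=6.9021
  candidates: C₊=(2.2791,6.4495) cross=19.867; C₋=(9.6892,-5.1972) cross=-19.867
  mode + wants cross > 0 → take C=(2.2791,6.4495) (cross=19.867)
ex = (C−B)/|BC| = (-0.0366,0.9993); ey = (-0.9993,-0.0366)
P = B + 1.92·ex + -1.12·ey = (3.6206,0.4145)

3.62 0.41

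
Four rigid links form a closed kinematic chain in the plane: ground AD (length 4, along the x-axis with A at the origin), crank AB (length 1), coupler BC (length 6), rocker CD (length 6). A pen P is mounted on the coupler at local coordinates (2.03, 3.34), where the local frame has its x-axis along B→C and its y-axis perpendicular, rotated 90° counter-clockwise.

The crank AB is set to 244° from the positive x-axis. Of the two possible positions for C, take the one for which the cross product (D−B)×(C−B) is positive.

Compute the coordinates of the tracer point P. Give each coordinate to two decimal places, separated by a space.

A=(0,0), D=(4.00,0)
B = A + 1.00·(cos244°, sin244°) = (-0.4384, -0.8988)
|BD| = 4.5285
circle(B,6.00) ∩ circle(D,6.00): a=2.2642, h=5.5564
  candidates: C₊=(0.6780,4.9964) cross=25.162; C₋=(2.8836,-5.8952) cross=-25.162
  mode + wants cross > 0 → take C=(0.6780,4.9964) (cross=25.162)
ex = (C−B)/|BC| = (0.1861,0.9825); ey = (-0.9825,0.1861)
P = B + 2.03·ex + 3.34·ey = (-3.3423,1.7172)

-3.34 1.72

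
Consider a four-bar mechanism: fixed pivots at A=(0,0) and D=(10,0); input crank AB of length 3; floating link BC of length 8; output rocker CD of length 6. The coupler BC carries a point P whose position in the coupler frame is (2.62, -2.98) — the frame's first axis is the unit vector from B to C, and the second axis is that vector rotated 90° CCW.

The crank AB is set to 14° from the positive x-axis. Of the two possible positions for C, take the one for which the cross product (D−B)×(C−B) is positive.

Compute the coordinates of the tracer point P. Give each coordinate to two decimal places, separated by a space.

6.84 0.16

A=(0,0), D=(10.00,0)
B = A + 3.00·(cos14°, sin14°) = (2.9109, 0.7258)
|BD| = 7.1262
circle(B,8.00) ∩ circle(D,6.00): a=5.5277, h=5.7831
  candidates: C₊=(8.9988,5.9159) cross=41.212; C₋=(7.8208,-5.5903) cross=-41.212
  mode + wants cross > 0 → take C=(8.9988,5.9159) (cross=41.212)
ex = (C−B)/|BC| = (0.7610,0.6488); ey = (-0.6488,0.7610)
P = B + 2.62·ex + -2.98·ey = (6.8380,0.1578)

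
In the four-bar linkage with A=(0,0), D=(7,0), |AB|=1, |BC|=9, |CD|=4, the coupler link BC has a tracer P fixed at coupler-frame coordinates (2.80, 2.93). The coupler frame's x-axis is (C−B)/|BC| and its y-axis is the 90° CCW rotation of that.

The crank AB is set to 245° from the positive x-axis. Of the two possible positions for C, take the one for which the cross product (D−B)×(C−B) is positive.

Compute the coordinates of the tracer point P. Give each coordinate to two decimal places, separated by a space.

A=(0,0), D=(7.00,0)
B = A + 1.00·(cos245°, sin245°) = (-0.4226, -0.9063)
|BD| = 7.4777
circle(B,9.00) ∩ circle(D,4.00): a=8.0851, h=3.9536
  candidates: C₊=(7.1237,3.9981) cross=29.564; C₋=(8.0821,-3.8509) cross=-29.564
  mode + wants cross > 0 → take C=(7.1237,3.9981) (cross=29.564)
ex = (C−B)/|BC| = (0.8385,0.5449); ey = (-0.5449,0.8385)
P = B + 2.80·ex + 2.93·ey = (0.3285,3.0762)

0.33 3.08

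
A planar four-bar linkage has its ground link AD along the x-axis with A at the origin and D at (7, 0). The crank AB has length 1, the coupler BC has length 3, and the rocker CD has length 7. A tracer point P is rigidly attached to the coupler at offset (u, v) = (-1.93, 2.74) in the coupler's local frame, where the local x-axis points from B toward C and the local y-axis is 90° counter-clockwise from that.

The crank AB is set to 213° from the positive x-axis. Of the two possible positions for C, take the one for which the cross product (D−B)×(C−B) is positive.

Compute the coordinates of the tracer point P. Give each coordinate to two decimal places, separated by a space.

A=(0,0), D=(7.00,0)
B = A + 1.00·(cos213°, sin213°) = (-0.8387, -0.5446)
|BD| = 7.8576
circle(B,3.00) ∩ circle(D,7.00): a=1.3835, h=2.6620
  candidates: C₊=(0.3570,2.2068) cross=20.917; C₋=(0.7260,-3.1043) cross=-20.917
  mode + wants cross > 0 → take C=(0.3570,2.2068) (cross=20.917)
ex = (C−B)/|BC| = (0.3985,0.9171); ey = (-0.9171,0.3985)
P = B + -1.93·ex + 2.74·ey = (-4.1208,-1.2227)

-4.12 -1.22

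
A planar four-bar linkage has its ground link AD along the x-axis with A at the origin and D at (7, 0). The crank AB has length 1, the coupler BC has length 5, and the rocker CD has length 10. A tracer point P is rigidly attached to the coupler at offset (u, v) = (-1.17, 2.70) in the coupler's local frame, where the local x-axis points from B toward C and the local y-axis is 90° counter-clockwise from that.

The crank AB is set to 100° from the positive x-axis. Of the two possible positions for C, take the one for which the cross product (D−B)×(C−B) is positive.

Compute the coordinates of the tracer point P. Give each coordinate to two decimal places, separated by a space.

-2.62 -0.65

A=(0,0), D=(7.00,0)
B = A + 1.00·(cos100°, sin100°) = (-0.1736, 0.9848)
|BD| = 7.2409
circle(B,5.00) ∩ circle(D,10.00): a=-1.5584, h=4.7509
  candidates: C₊=(-1.0714,5.9035) cross=34.401; C₋=(-2.3637,-3.5100) cross=-34.401
  mode + wants cross > 0 → take C=(-1.0714,5.9035) (cross=34.401)
ex = (C−B)/|BC| = (-0.1796,0.9837); ey = (-0.9837,-0.1796)
P = B + -1.17·ex + 2.70·ey = (-2.6197,-0.6510)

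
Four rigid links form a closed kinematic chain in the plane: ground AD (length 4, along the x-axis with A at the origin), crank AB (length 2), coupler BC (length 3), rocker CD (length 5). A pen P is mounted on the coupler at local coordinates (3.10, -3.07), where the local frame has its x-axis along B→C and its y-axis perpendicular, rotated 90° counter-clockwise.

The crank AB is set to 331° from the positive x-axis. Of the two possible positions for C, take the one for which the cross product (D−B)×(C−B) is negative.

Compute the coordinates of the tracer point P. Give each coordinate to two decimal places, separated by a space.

-2.18 -2.87

A=(0,0), D=(4.00,0)
B = A + 2.00·(cos331°, sin331°) = (1.7492, -0.9696)
|BD| = 2.4507
circle(B,3.00) ∩ circle(D,5.00): a=-2.0390, h=2.2006
  candidates: C₊=(-0.9940,0.2447) cross=5.393; C₋=(0.7473,-3.7974) cross=-5.393
  mode - wants cross < 0 → take C=(0.7473,-3.7974) (cross=-5.393)
ex = (C−B)/|BC| = (-0.3340,-0.9426); ey = (0.9426,-0.3340)
P = B + 3.10·ex + -3.07·ey = (-2.1798,-2.8663)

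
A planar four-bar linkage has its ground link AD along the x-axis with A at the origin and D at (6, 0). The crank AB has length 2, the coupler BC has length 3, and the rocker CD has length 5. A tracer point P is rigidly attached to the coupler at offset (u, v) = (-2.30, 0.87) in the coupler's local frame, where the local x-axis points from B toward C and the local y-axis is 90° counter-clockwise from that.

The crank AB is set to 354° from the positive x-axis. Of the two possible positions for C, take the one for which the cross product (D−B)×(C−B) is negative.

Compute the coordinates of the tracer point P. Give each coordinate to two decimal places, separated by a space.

2.73 2.14

A=(0,0), D=(6.00,0)
B = A + 2.00·(cos354°, sin354°) = (1.9890, -0.2091)
|BD| = 4.0164
circle(B,3.00) ∩ circle(D,5.00): a=0.0164, h=3.0000
  candidates: C₊=(1.8492,2.7877) cross=12.049; C₋=(2.1615,-3.2041) cross=-12.049
  mode - wants cross < 0 → take C=(2.1615,-3.2041) (cross=-12.049)
ex = (C−B)/|BC| = (0.0575,-0.9983); ey = (0.9983,0.0575)
P = B + -2.30·ex + 0.87·ey = (2.7254,2.1372)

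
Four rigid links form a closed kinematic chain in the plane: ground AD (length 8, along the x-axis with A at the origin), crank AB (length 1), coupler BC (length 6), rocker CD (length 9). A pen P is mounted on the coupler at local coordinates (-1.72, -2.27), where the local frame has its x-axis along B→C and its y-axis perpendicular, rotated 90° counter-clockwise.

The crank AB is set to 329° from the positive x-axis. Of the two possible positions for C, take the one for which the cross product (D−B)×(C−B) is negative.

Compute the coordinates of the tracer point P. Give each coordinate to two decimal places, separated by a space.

A=(0,0), D=(8.00,0)
B = A + 1.00·(cos329°, sin329°) = (0.8572, -0.5150)
|BD| = 7.1614
circle(B,6.00) ∩ circle(D,9.00): a=0.4388, h=5.9839
  candidates: C₊=(0.8645,5.4850) cross=42.853; C₋=(1.7252,-6.4519) cross=-42.853
  mode - wants cross < 0 → take C=(1.7252,-6.4519) (cross=-42.853)
ex = (C−B)/|BC| = (0.1447,-0.9895); ey = (0.9895,0.1447)
P = B + -1.72·ex + -2.27·ey = (-1.6378,0.8585)

-1.64 0.86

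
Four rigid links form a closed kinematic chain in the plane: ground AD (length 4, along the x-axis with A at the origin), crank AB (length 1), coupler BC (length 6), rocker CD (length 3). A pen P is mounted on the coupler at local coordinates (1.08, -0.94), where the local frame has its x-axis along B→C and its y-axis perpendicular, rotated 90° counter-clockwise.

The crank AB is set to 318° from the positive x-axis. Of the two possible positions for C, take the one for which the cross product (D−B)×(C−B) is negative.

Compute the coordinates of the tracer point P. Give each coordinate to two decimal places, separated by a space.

A=(0,0), D=(4.00,0)
B = A + 1.00·(cos318°, sin318°) = (0.7431, -0.6691)
|BD| = 3.3249
circle(B,6.00) ∩ circle(D,3.00): a=5.7227, h=1.8029
  candidates: C₊=(5.9860,2.2485) cross=5.994; C₋=(6.7116,-1.2834) cross=-5.994
  mode - wants cross < 0 → take C=(6.7116,-1.2834) (cross=-5.994)
ex = (C−B)/|BC| = (0.9947,-0.1024); ey = (0.1024,0.9947)
P = B + 1.08·ex + -0.94·ey = (1.7212,-1.7148)

1.72 -1.71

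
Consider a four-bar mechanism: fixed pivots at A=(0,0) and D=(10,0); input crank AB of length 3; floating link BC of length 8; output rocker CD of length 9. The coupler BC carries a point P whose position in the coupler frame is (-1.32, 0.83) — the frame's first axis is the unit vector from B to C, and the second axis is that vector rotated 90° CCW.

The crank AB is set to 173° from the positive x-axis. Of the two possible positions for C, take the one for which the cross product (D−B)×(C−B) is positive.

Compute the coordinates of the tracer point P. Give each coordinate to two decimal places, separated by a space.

-4.52 0.11

A=(0,0), D=(10.00,0)
B = A + 3.00·(cos173°, sin173°) = (-2.9776, 0.3656)
|BD| = 12.9828
circle(B,8.00) ∩ circle(D,9.00): a=5.8367, h=5.4711
  candidates: C₊=(3.0108,5.6702) cross=71.030; C₋=(2.7027,-5.2677) cross=-71.030
  mode + wants cross > 0 → take C=(3.0108,5.6702) (cross=71.030)
ex = (C−B)/|BC| = (0.7486,0.6631); ey = (-0.6631,0.7486)
P = B + -1.32·ex + 0.83·ey = (-4.5161,0.1117)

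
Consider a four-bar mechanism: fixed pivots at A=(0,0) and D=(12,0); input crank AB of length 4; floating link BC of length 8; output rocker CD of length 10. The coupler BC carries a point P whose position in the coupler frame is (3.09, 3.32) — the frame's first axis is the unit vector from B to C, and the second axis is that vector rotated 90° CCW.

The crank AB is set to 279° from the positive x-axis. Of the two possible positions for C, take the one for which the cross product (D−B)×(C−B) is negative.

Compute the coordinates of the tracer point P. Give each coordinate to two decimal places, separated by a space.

A=(0,0), D=(12.00,0)
B = A + 4.00·(cos279°, sin279°) = (0.6257, -3.9508)
|BD| = 12.0409
circle(B,8.00) ∩ circle(D,10.00): a=4.5255, h=6.5969
  candidates: C₊=(2.7362,3.7659) cross=79.433; C₋=(7.0653,-8.6976) cross=-79.433
  mode - wants cross < 0 → take C=(7.0653,-8.6976) (cross=-79.433)
ex = (C−B)/|BC| = (0.8049,-0.5934); ey = (0.5934,0.8049)
P = B + 3.09·ex + 3.32·ey = (5.0829,-3.1118)

5.08 -3.11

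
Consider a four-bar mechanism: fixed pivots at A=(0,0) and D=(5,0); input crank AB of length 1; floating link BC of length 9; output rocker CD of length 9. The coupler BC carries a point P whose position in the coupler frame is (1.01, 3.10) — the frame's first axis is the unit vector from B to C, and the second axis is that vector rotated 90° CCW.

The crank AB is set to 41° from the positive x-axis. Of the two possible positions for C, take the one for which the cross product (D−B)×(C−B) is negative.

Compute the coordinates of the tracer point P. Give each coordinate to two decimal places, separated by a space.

A=(0,0), D=(5.00,0)
B = A + 1.00·(cos41°, sin41°) = (0.7547, 0.6561)
|BD| = 4.2957
circle(B,9.00) ∩ circle(D,9.00): a=2.1478, h=8.7400
  candidates: C₊=(4.2122,8.9655) cross=37.544; C₋=(1.5425,-8.3094) cross=-37.544
  mode - wants cross < 0 → take C=(1.5425,-8.3094) (cross=-37.544)
ex = (C−B)/|BC| = (0.0875,-0.9962); ey = (0.9962,0.0875)
P = B + 1.01·ex + 3.10·ey = (3.9312,-0.0787)

3.93 -0.08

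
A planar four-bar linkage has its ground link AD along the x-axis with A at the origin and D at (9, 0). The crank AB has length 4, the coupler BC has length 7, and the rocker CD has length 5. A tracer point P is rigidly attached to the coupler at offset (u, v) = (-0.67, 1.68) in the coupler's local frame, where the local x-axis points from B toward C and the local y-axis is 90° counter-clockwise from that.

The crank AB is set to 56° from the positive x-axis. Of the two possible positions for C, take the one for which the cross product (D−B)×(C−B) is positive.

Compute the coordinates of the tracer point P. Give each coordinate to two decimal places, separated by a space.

A=(0,0), D=(9.00,0)
B = A + 4.00·(cos56°, sin56°) = (2.2368, 3.3162)
|BD| = 7.5325
circle(B,7.00) ∩ circle(D,5.00): a=5.3593, h=4.5031
  candidates: C₊=(9.0313,4.9999) cross=33.919; C₋=(5.0663,-3.0865) cross=-33.919
  mode + wants cross > 0 → take C=(9.0313,4.9999) (cross=33.919)
ex = (C−B)/|BC| = (0.9706,0.2405); ey = (-0.2405,0.9706)
P = B + -0.67·ex + 1.68·ey = (1.1823,4.7857)

1.18 4.79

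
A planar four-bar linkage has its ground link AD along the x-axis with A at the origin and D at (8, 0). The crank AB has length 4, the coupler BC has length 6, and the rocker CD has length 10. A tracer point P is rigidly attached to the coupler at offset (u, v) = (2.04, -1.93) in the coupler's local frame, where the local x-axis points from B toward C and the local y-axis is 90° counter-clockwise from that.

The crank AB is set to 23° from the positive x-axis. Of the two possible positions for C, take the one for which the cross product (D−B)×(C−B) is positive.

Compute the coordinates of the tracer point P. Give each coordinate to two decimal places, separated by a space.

4.27 4.31

A=(0,0), D=(8.00,0)
B = A + 4.00·(cos23°, sin23°) = (3.6820, 1.5629)
|BD| = 4.5921
circle(B,6.00) ∩ circle(D,10.00): a=-4.6724, h=3.7642
  candidates: C₊=(0.5697,6.6926) cross=17.286; C₋=(-1.9925,-0.3863) cross=-17.286
  mode + wants cross > 0 → take C=(0.5697,6.6926) (cross=17.286)
ex = (C−B)/|BC| = (-0.5187,0.8549); ey = (-0.8549,-0.5187)
P = B + 2.04·ex + -1.93·ey = (4.2739,4.3081)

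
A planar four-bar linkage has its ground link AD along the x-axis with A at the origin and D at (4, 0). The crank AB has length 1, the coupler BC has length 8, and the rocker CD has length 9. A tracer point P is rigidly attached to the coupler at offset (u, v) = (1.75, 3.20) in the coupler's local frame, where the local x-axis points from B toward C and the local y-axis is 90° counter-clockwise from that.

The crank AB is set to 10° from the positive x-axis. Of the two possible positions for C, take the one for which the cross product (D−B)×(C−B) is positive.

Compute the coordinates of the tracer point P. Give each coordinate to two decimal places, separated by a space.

-2.38 1.57

A=(0,0), D=(4.00,0)
B = A + 1.00·(cos10°, sin10°) = (0.9848, 0.1736)
|BD| = 3.0202
circle(B,8.00) ∩ circle(D,9.00): a=-1.3043, h=7.8930
  candidates: C₊=(0.1365,8.1285) cross=23.838; C₋=(-0.7711,-7.6313) cross=-23.838
  mode + wants cross > 0 → take C=(0.1365,8.1285) (cross=23.838)
ex = (C−B)/|BC| = (-0.1060,0.9944); ey = (-0.9944,-0.1060)
P = B + 1.75·ex + 3.20·ey = (-2.3827,1.5744)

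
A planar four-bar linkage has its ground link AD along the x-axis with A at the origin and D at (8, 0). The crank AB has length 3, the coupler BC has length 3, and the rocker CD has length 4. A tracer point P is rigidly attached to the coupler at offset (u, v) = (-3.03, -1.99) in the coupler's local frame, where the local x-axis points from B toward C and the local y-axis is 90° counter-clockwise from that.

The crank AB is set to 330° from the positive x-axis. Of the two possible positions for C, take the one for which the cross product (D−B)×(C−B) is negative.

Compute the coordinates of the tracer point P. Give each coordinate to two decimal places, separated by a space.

A=(0,0), D=(8.00,0)
B = A + 3.00·(cos330°, sin330°) = (2.5981, -1.5000)
|BD| = 5.6063
circle(B,3.00) ∩ circle(D,4.00): a=2.1789, h=2.0622
  candidates: C₊=(4.1458,1.0700) cross=11.561; C₋=(5.2492,-2.9040) cross=-11.561
  mode - wants cross < 0 → take C=(5.2492,-2.9040) (cross=-11.561)
ex = (C−B)/|BC| = (0.8837,-0.4680); ey = (0.4680,0.8837)
P = B + -3.03·ex + -1.99·ey = (-1.0109,-1.8405)

-1.01 -1.84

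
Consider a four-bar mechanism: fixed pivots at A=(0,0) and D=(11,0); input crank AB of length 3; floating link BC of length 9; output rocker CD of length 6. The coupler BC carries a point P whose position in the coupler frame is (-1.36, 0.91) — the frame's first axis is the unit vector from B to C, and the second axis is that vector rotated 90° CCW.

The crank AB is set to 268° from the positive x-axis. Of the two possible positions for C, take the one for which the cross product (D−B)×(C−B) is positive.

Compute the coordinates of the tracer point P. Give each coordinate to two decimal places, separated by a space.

A=(0,0), D=(11.00,0)
B = A + 3.00·(cos268°, sin268°) = (-0.1047, -2.9982)
|BD| = 11.5023
circle(B,9.00) ∩ circle(D,6.00): a=7.7073, h=4.6473
  candidates: C₊=(6.1248,3.4975) cross=53.455; C₋=(8.5475,-5.4759) cross=-53.455
  mode + wants cross > 0 → take C=(6.1248,3.4975) (cross=53.455)
ex = (C−B)/|BC| = (0.6922,0.7217); ey = (-0.7217,0.6922)
P = B + -1.36·ex + 0.91·ey = (-1.7028,-3.3499)

-1.70 -3.35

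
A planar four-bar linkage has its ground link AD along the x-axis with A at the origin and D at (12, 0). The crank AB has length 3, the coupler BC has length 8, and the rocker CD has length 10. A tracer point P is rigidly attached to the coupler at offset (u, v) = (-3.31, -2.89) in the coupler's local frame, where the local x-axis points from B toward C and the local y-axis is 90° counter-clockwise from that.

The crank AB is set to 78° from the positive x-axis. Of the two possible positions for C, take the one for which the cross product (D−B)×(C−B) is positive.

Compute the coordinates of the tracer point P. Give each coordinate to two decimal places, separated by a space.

0.15 -1.43

A=(0,0), D=(12.00,0)
B = A + 3.00·(cos78°, sin78°) = (0.6237, 2.9344)
|BD| = 11.7486
circle(B,8.00) ∩ circle(D,10.00): a=4.3422, h=6.7190
  candidates: C₊=(6.5065,8.3559) cross=78.939; C₋=(3.1501,-4.6562) cross=-78.939
  mode + wants cross > 0 → take C=(6.5065,8.3559) (cross=78.939)
ex = (C−B)/|BC| = (0.7353,0.6777); ey = (-0.6777,0.7353)
P = B + -3.31·ex + -2.89·ey = (0.1482,-1.4339)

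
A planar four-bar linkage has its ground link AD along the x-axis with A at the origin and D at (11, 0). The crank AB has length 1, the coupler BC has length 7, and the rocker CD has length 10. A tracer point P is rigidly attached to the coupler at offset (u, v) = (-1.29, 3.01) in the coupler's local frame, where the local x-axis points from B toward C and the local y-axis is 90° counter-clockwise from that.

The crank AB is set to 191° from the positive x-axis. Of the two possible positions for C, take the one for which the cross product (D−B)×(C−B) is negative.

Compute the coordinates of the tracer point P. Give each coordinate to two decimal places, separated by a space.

A=(0,0), D=(11.00,0)
B = A + 1.00·(cos191°, sin191°) = (-0.9816, -0.1908)
|BD| = 11.9831
circle(B,7.00) ∩ circle(D,10.00): a=3.8636, h=5.8372
  candidates: C₊=(2.7885,5.7072) cross=69.948; C₋=(2.9744,-5.9657) cross=-69.948
  mode - wants cross < 0 → take C=(2.9744,-5.9657) (cross=-69.948)
ex = (C−B)/|BC| = (0.5651,-0.8250); ey = (0.8250,0.5651)
P = B + -1.29·ex + 3.01·ey = (0.7725,2.5745)

0.77 2.57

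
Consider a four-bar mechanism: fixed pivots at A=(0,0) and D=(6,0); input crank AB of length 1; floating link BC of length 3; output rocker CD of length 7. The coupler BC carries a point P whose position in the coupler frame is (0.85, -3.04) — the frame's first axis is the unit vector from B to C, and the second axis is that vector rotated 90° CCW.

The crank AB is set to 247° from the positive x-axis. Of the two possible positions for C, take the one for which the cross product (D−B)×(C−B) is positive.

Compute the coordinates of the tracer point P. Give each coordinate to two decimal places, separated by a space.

2.55 0.23

A=(0,0), D=(6.00,0)
B = A + 1.00·(cos247°, sin247°) = (-0.3907, -0.9205)
|BD| = 6.4567
circle(B,3.00) ∩ circle(D,7.00): a=0.1308, h=2.9971
  candidates: C₊=(-0.6886,2.0647) cross=19.352; C₋=(0.1660,-3.8684) cross=-19.352
  mode + wants cross > 0 → take C=(-0.6886,2.0647) (cross=19.352)
ex = (C−B)/|BC| = (-0.0993,0.9951); ey = (-0.9951,-0.0993)
P = B + 0.85·ex + -3.04·ey = (2.5499,0.2271)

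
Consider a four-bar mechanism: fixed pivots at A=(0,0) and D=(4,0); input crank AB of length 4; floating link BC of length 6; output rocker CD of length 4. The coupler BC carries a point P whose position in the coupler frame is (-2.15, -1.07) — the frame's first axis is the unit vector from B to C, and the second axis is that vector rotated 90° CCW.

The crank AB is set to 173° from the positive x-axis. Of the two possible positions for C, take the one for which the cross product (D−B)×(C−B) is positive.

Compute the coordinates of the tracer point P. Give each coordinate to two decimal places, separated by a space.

A=(0,0), D=(4.00,0)
B = A + 4.00·(cos173°, sin173°) = (-3.9702, 0.4875)
|BD| = 7.9851
circle(B,6.00) ∩ circle(D,4.00): a=5.2449, h=2.9140
  candidates: C₊=(1.4428,3.0758) cross=23.268; C₋=(1.0870,-2.7413) cross=-23.268
  mode + wants cross > 0 → take C=(1.4428,3.0758) (cross=23.268)
ex = (C−B)/|BC| = (0.9022,0.4314); ey = (-0.4314,0.9022)
P = B + -2.15·ex + -1.07·ey = (-5.4482,-1.4053)

-5.45 -1.41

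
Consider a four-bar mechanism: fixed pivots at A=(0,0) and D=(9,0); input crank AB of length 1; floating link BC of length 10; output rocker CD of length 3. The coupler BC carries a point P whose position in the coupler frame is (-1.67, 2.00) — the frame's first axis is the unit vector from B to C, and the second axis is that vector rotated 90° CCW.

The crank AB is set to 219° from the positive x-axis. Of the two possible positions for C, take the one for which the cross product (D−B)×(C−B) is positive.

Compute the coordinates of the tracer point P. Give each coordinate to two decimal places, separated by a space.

-3.05 0.64

A=(0,0), D=(9.00,0)
B = A + 1.00·(cos219°, sin219°) = (-0.7771, -0.6293)
|BD| = 9.7974
circle(B,10.00) ∩ circle(D,3.00): a=9.5428, h=2.9892
  candidates: C₊=(8.5539,2.9667) cross=29.286; C₋=(8.9379,-2.9994) cross=-29.286
  mode + wants cross > 0 → take C=(8.5539,2.9667) (cross=29.286)
ex = (C−B)/|BC| = (0.9331,0.3596); ey = (-0.3596,0.9331)
P = B + -1.67·ex + 2.00·ey = (-3.0546,0.6364)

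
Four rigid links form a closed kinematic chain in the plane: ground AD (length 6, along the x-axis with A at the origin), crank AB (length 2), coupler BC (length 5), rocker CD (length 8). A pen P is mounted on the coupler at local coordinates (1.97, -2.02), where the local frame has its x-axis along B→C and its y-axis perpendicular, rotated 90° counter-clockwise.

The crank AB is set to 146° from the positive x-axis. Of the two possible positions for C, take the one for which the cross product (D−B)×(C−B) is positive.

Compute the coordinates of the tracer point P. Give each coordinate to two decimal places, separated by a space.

0.99 2.10

A=(0,0), D=(6.00,0)
B = A + 2.00·(cos146°, sin146°) = (-1.6581, 1.1184)
|BD| = 7.7393
circle(B,5.00) ∩ circle(D,8.00): a=1.3500, h=4.8143
  candidates: C₊=(0.3735,5.6870) cross=37.259; C₋=(-1.0179,-3.8405) cross=-37.259
  mode + wants cross > 0 → take C=(0.3735,5.6870) (cross=37.259)
ex = (C−B)/|BC| = (0.4063,0.9137); ey = (-0.9137,0.4063)
P = B + 1.97·ex + -2.02·ey = (0.9881,2.0977)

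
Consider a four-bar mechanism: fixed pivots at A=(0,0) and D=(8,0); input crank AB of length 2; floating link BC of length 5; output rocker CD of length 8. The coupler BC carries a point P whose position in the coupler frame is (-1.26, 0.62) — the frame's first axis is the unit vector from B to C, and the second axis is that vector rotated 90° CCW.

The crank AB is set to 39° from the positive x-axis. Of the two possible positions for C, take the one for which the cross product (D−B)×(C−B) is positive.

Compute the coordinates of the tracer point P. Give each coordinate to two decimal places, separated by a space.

0.64 0.20

A=(0,0), D=(8.00,0)
B = A + 2.00·(cos39°, sin39°) = (1.5543, 1.2586)
|BD| = 6.5674
circle(B,5.00) ∩ circle(D,8.00): a=0.3145, h=4.9901
  candidates: C₊=(2.8193,6.0960) cross=32.772; C₋=(0.9066,-3.6992) cross=-32.772
  mode + wants cross > 0 → take C=(2.8193,6.0960) (cross=32.772)
ex = (C−B)/|BC| = (0.2530,0.9675); ey = (-0.9675,0.2530)
P = B + -1.26·ex + 0.62·ey = (0.6357,0.1965)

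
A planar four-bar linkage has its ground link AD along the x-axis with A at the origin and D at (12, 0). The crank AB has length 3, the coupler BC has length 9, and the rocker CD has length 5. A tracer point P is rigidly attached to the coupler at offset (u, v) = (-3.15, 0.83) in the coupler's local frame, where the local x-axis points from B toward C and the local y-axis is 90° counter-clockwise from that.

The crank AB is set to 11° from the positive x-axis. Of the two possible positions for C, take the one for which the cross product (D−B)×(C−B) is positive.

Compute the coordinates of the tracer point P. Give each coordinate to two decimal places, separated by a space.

-0.22 -0.20

A=(0,0), D=(12.00,0)
B = A + 3.00·(cos11°, sin11°) = (2.9449, 0.5724)
|BD| = 9.0732
circle(B,9.00) ∩ circle(D,5.00): a=7.6226, h=4.7850
  candidates: C₊=(10.8542,4.8669) cross=43.415; C₋=(10.2504,-4.6839) cross=-43.415
  mode + wants cross > 0 → take C=(10.8542,4.8669) (cross=43.415)
ex = (C−B)/|BC| = (0.8788,0.4772); ey = (-0.4772,0.8788)
P = B + -3.15·ex + 0.83·ey = (-0.2194,-0.2012)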